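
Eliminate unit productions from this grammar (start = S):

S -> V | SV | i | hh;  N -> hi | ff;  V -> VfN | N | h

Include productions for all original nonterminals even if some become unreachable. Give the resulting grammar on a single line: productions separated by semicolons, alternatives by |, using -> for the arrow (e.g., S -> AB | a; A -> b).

S -> h | i | SV | ff | hh | hi | VfN; N -> ff | hi; V -> h | ff | hi | VfN

Unit productions: S->V, V->N.
Unit pairs (A ⇒* B via units): (S,N), (S,V), (V,N).
S: inherits non-unit rules of {N, S, V} → SV | VfN | ff | h | hh | hi | i.
N: inherits non-unit rules of {N} → ff | hi.
V: inherits non-unit rules of {N, V} → VfN | ff | h | hi.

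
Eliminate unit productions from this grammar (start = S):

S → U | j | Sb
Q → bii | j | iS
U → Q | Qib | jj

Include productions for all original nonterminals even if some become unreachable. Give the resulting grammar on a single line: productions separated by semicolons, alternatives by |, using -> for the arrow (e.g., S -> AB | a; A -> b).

S -> j | Sb | iS | jj | Qib | bii; Q -> j | iS | bii; U -> j | iS | jj | Qib | bii

Unit productions: S->U, U->Q.
Unit pairs (A ⇒* B via units): (S,Q), (S,U), (U,Q).
S: inherits non-unit rules of {Q, S, U} → Qib | Sb | bii | iS | j | jj.
Q: inherits non-unit rules of {Q} → bii | iS | j.
U: inherits non-unit rules of {Q, U} → Qib | bii | iS | j | jj.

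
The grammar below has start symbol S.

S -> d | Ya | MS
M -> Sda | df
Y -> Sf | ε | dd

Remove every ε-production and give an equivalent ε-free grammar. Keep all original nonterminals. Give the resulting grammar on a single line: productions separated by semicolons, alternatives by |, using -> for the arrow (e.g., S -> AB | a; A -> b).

Nullable set: {Y}.
S -> Ya: Y nullable, giving Ya | a.
Drop Y -> ε.
Unchanged (no nullable symbols): S -> MS; S -> d; M -> Sda; M -> df; Y -> Sf; Y -> dd.

S -> a | d | MS | Ya; M -> df | Sda; Y -> Sf | dd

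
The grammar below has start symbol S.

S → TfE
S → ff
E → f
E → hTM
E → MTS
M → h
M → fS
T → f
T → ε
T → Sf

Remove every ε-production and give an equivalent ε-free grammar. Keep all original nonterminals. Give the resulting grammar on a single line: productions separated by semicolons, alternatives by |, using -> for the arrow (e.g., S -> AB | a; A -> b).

Nullable set: {T}.
S -> TfE: T nullable, giving TfE | fE.
E -> MTS: T nullable, giving MS | MTS.
E -> hTM: T nullable, giving hM | hTM.
Drop T -> ε.
Unchanged (no nullable symbols): S -> ff; E -> f; M -> fS; M -> h; T -> Sf; T -> f.

S -> fE | ff | TfE; E -> f | MS | hM | MTS | hTM; M -> h | fS; T -> f | Sf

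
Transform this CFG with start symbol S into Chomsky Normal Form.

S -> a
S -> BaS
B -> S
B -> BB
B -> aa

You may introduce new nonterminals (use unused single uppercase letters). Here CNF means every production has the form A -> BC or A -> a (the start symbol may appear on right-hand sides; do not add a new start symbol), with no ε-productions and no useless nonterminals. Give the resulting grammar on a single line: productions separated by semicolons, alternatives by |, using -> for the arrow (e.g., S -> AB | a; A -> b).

S -> a | BD; A -> a; B -> a | AA | BB | BC; C -> AS; D -> AS

No ε-productions.
After unit-elimination: S -> a | BaS; B -> a | BB | aa | BaS.
TERM: introduce A -> a and substitute in every rule of length ≥2.
BIN: B -> BAS becomes B -> BC, C -> AS; S -> BAS becomes S -> BD, D -> AS.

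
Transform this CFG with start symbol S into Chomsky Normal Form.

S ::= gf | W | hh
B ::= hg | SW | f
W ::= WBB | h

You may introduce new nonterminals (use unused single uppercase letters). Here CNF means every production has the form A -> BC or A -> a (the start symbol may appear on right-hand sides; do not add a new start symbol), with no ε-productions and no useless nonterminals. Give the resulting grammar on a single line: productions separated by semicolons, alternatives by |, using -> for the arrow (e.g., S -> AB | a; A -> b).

No ε-productions.
After unit-elimination: S -> h | gf | hh | WBB; B -> f | SW | hg; W -> h | WBB.
TERM: introduce D -> f, C -> g, A -> h and substitute in every rule of length ≥2.
BIN: S -> WBB becomes S -> WE, E -> BB; W -> WBB becomes W -> WF, F -> BB.

S -> h | AA | CD | WE; A -> h; B -> f | AC | SW; C -> g; D -> f; E -> BB; F -> BB; W -> h | WF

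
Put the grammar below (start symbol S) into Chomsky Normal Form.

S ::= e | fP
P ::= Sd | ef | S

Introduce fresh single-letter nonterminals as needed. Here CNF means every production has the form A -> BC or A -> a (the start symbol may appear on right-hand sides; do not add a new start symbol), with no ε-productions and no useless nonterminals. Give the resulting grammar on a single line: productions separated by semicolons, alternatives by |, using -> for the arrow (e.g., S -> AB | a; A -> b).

No ε-productions.
After unit-elimination: S -> e | fP; P -> e | Sd | ef | fP.
TERM: introduce A -> d, B -> e, C -> f and substitute in every rule of length ≥2.

S -> e | CP; A -> d; B -> e; C -> f; P -> e | BC | CP | SA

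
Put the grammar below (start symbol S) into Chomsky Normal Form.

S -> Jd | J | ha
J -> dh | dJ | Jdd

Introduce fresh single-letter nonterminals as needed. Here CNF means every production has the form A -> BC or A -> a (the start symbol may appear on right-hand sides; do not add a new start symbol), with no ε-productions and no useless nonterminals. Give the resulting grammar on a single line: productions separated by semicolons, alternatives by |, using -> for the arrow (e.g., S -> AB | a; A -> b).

S -> AB | AJ | BC | JA | JE; A -> d; B -> h; C -> a; D -> AA; E -> AA; J -> AB | AJ | JD

No ε-productions.
After unit-elimination: S -> Jd | dJ | dh | ha | Jdd; J -> dJ | dh | Jdd.
TERM: introduce C -> a, A -> d, B -> h and substitute in every rule of length ≥2.
BIN: J -> JAA becomes J -> JD, D -> AA; S -> JAA becomes S -> JE, E -> AA.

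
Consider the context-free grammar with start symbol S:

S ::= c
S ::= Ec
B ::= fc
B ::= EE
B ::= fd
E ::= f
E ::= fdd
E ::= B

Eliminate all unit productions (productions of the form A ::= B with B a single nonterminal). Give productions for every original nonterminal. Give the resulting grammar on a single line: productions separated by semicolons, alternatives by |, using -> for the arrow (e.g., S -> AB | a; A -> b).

Unit productions: E->B.
Unit pairs (A ⇒* B via units): (E,B).
S: inherits non-unit rules of {S} → Ec | c.
B: inherits non-unit rules of {B} → EE | fc | fd.
E: inherits non-unit rules of {B, E} → EE | f | fc | fd | fdd.

S -> c | Ec; B -> EE | fc | fd; E -> f | EE | fc | fd | fdd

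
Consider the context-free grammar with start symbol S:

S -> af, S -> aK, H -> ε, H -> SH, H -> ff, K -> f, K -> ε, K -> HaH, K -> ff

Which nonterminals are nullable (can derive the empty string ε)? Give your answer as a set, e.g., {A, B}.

{H, K}

Directly nullable (have an ε-rule): {H, K}.
Not nullable: S — each has a terminal in every rule's right-hand side or depends on a non-nullable symbol.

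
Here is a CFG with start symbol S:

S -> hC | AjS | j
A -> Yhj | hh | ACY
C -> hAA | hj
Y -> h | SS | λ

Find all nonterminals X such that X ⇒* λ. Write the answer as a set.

{Y}

Directly nullable (have an ε-rule): {Y}.
Not nullable: A, C, S — each has a terminal in every rule's right-hand side or depends on a non-nullable symbol.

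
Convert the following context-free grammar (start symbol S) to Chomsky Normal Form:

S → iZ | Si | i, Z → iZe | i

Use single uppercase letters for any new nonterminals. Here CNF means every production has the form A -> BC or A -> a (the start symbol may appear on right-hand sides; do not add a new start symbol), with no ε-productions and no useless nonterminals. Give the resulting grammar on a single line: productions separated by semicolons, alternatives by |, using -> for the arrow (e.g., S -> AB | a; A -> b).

No ε-productions.
No unit productions to eliminate.
TERM: introduce B -> e, A -> i and substitute in every rule of length ≥2.
BIN: Z -> AZB becomes Z -> AC, C -> ZB.

S -> i | AZ | SA; A -> i; B -> e; C -> ZB; Z -> i | AC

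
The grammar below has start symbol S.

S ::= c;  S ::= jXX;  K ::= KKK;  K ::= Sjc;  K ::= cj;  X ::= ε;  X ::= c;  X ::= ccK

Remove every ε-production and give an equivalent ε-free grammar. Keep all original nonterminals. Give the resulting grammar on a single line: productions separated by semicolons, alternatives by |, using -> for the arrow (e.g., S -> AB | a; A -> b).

Nullable set: {X}.
S -> jXX: X, X nullable, giving j | jX | jXX.
Drop X -> ε.
Unchanged (no nullable symbols): S -> c; K -> KKK; K -> Sjc; K -> cj; X -> c; X -> ccK.

S -> c | j | jX | jXX; K -> cj | KKK | Sjc; X -> c | ccK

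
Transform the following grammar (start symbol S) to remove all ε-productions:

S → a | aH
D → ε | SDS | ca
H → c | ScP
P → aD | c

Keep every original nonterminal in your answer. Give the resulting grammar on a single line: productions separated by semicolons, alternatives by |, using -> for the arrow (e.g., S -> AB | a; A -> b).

Nullable set: {D}.
Drop D -> ε.
D -> SDS: D nullable, giving SDS | SS.
P -> aD: D nullable, giving a | aD.
Unchanged (no nullable symbols): S -> a; S -> aH; D -> ca; H -> ScP; H -> c; P -> c.

S -> a | aH; D -> SS | ca | SDS; H -> c | ScP; P -> a | c | aD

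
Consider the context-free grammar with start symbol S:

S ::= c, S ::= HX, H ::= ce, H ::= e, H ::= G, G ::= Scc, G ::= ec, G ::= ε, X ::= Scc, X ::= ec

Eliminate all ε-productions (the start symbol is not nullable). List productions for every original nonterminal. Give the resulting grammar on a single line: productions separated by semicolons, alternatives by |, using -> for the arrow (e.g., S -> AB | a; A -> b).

S -> X | c | HX; G -> ec | Scc; H -> G | e | ce; X -> ec | Scc

Nullable set: {G, H}.
S -> HX: H nullable, giving HX | X.
Drop G -> ε.
H -> G: G nullable, giving G.
Unchanged (no nullable symbols): S -> c; G -> Scc; G -> ec; H -> ce; H -> e; X -> Scc; X -> ec.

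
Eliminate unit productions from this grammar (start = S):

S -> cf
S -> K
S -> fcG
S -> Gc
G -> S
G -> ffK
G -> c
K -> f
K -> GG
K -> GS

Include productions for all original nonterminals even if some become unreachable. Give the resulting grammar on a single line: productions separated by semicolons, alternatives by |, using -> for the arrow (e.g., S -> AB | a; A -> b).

Unit productions: G->S, S->K.
Unit pairs (A ⇒* B via units): (G,K), (G,S), (S,K).
S: inherits non-unit rules of {K, S} → GG | GS | Gc | cf | f | fcG.
G: inherits non-unit rules of {G, K, S} → GG | GS | Gc | c | cf | f | fcG | ffK.
K: inherits non-unit rules of {K} → GG | GS | f.

S -> f | GG | GS | Gc | cf | fcG; G -> c | f | GG | GS | Gc | cf | fcG | ffK; K -> f | GG | GS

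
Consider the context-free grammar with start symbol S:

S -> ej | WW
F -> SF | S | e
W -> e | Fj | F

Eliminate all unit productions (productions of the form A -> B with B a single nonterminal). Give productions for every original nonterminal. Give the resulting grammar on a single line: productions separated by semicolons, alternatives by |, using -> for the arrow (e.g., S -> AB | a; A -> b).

Unit productions: F->S, W->F.
Unit pairs (A ⇒* B via units): (F,S), (W,F), (W,S).
S: inherits non-unit rules of {S} → WW | ej.
F: inherits non-unit rules of {F, S} → SF | WW | e | ej.
W: inherits non-unit rules of {F, S, W} → Fj | SF | WW | e | ej.

S -> WW | ej; F -> e | SF | WW | ej; W -> e | Fj | SF | WW | ej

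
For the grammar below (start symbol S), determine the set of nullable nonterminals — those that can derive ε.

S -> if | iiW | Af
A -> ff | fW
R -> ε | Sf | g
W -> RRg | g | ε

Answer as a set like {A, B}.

Directly nullable (have an ε-rule): {R, W}.
Not nullable: A, S — each has a terminal in every rule's right-hand side or depends on a non-nullable symbol.

{R, W}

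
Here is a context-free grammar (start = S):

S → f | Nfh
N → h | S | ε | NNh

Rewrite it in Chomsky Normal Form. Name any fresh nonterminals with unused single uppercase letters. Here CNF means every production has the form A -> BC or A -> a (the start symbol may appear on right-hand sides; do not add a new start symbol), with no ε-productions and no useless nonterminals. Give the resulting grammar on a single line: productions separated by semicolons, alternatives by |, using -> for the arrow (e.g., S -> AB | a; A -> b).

S -> f | BA | NE; A -> h; B -> f; C -> BA; D -> NA; E -> BA; N -> f | h | BA | NA | NC | ND

Nullable: {N}; after ε-elimination: S -> f | fh | Nfh; N -> S | h | Nh | NNh.
After unit-elimination: S -> f | fh | Nfh; N -> f | h | Nh | fh | NNh | Nfh.
TERM: introduce B -> f, A -> h and substitute in every rule of length ≥2.
BIN: N -> NBA becomes N -> NC, C -> BA; N -> NNA becomes N -> ND, D -> NA; S -> NBA becomes S -> NE, E -> BA.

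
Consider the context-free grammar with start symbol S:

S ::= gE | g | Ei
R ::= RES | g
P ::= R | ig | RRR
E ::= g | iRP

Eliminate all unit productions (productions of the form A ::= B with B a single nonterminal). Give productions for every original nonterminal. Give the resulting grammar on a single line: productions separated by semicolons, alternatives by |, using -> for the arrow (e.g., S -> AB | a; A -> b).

Unit productions: P->R.
Unit pairs (A ⇒* B via units): (P,R).
S: inherits non-unit rules of {S} → Ei | g | gE.
E: inherits non-unit rules of {E} → g | iRP.
P: inherits non-unit rules of {P, R} → RES | RRR | g | ig.
R: inherits non-unit rules of {R} → RES | g.

S -> g | Ei | gE; E -> g | iRP; P -> g | ig | RES | RRR; R -> g | RES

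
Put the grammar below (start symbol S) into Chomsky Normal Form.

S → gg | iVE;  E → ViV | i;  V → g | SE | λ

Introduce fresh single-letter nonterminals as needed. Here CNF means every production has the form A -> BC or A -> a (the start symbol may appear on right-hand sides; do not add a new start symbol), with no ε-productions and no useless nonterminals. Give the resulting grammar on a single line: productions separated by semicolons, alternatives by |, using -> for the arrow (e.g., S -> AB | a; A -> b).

S -> AD | AE | BB; A -> i; B -> g; C -> AV; D -> VE; E -> i | AV | VA | VC; V -> g | SE

Nullable: {V}; after ε-elimination: S -> gg | iE | iVE; E -> i | Vi | iV | ViV; V -> g | SE.
No unit productions to eliminate.
TERM: introduce B -> g, A -> i and substitute in every rule of length ≥2.
BIN: E -> VAV becomes E -> VC, C -> AV; S -> AVE becomes S -> AD, D -> VE.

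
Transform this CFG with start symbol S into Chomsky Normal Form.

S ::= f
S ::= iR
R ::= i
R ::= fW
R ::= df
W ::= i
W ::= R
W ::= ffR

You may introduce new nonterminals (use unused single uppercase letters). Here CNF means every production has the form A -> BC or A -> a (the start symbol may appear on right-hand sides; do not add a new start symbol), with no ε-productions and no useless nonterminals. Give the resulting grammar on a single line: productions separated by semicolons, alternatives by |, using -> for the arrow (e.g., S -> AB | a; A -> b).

S -> f | CR; A -> d; B -> f; C -> i; D -> BR; R -> i | AB | BW; W -> i | AB | BD | BW

No ε-productions.
After unit-elimination: S -> f | iR; R -> i | df | fW; W -> i | df | fW | ffR.
TERM: introduce A -> d, B -> f, C -> i and substitute in every rule of length ≥2.
BIN: W -> BBR becomes W -> BD, D -> BR.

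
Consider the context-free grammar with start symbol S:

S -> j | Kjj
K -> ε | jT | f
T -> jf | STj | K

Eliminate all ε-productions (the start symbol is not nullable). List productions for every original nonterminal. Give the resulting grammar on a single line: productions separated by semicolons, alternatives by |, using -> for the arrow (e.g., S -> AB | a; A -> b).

Nullable set: {K, T}.
S -> Kjj: K nullable, giving Kjj | jj.
Drop K -> ε.
K -> jT: T nullable, giving j | jT.
T -> K: K nullable, giving K.
T -> STj: T nullable, giving STj | Sj.
Unchanged (no nullable symbols): S -> j; K -> f; T -> jf.

S -> j | jj | Kjj; K -> f | j | jT; T -> K | Sj | jf | STj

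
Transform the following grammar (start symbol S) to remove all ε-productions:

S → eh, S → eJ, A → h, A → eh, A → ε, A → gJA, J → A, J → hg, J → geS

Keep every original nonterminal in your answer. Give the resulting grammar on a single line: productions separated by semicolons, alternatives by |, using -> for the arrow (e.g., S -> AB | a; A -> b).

S -> e | eJ | eh; A -> g | h | eh | gA | gJ | gJA; J -> A | hg | geS

Nullable set: {A, J}.
S -> eJ: J nullable, giving e | eJ.
Drop A -> ε.
A -> gJA: J, A nullable, giving g | gA | gJ | gJA.
J -> A: A nullable, giving A.
Unchanged (no nullable symbols): S -> eh; A -> eh; A -> h; J -> geS; J -> hg.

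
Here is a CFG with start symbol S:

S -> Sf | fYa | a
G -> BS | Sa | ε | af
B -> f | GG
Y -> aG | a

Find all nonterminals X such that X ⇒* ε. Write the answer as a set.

Directly nullable (have an ε-rule): {G}.
B is nullable via B -> GG (every symbol on the right is already known nullable).
Not nullable: S, Y — each has a terminal in every rule's right-hand side or depends on a non-nullable symbol.

{B, G}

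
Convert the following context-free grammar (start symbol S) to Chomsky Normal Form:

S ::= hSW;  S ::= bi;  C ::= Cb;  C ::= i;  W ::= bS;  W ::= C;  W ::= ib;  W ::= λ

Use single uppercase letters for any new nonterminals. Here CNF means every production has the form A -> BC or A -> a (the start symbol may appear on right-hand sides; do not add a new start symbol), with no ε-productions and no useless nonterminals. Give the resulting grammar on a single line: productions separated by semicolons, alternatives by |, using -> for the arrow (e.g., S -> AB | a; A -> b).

Nullable: {W}; after ε-elimination: S -> bi | hS | hSW; C -> i | Cb; W -> C | bS | ib.
After unit-elimination: S -> bi | hS | hSW; C -> i | Cb; W -> i | Cb | bS | ib.
TERM: introduce A -> b, D -> h, B -> i and substitute in every rule of length ≥2.
BIN: S -> DSW becomes S -> DE, E -> SW.

S -> AB | DE | DS; A -> b; B -> i; C -> i | CA; D -> h; E -> SW; W -> i | AS | BA | CA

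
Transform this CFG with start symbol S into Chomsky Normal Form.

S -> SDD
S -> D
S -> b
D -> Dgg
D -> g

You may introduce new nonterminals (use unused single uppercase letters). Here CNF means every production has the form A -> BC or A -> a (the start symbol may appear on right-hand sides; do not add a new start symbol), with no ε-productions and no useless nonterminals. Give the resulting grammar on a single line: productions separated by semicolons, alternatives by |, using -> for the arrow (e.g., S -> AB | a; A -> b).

S -> b | g | DC | SE; A -> g; B -> AA; C -> AA; D -> g | DB; E -> DD

No ε-productions.
After unit-elimination: S -> b | g | Dgg | SDD; D -> g | Dgg.
TERM: introduce A -> g and substitute in every rule of length ≥2.
BIN: D -> DAA becomes D -> DB, B -> AA; S -> DAA becomes S -> DC, C -> AA; S -> SDD becomes S -> SE, E -> DD.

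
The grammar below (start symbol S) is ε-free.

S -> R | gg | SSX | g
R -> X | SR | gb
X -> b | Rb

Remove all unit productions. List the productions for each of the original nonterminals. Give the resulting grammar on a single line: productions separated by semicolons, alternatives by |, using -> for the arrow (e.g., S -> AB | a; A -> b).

Unit productions: R->X, S->R.
Unit pairs (A ⇒* B via units): (R,X), (S,R), (S,X).
S: inherits non-unit rules of {R, S, X} → Rb | SR | SSX | b | g | gb | gg.
R: inherits non-unit rules of {R, X} → Rb | SR | b | gb.
X: inherits non-unit rules of {X} → Rb | b.

S -> b | g | Rb | SR | gb | gg | SSX; R -> b | Rb | SR | gb; X -> b | Rb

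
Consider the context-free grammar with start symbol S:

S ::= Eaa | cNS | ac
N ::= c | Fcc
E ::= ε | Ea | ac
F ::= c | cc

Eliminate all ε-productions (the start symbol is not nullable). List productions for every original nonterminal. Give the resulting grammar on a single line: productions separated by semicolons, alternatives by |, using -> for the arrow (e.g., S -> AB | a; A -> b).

Nullable set: {E}.
S -> Eaa: E nullable, giving Eaa | aa.
Drop E -> ε.
E -> Ea: E nullable, giving Ea | a.
Unchanged (no nullable symbols): S -> ac; S -> cNS; E -> ac; F -> c; F -> cc; N -> Fcc; N -> c.

S -> aa | ac | Eaa | cNS; E -> a | Ea | ac; F -> c | cc; N -> c | Fcc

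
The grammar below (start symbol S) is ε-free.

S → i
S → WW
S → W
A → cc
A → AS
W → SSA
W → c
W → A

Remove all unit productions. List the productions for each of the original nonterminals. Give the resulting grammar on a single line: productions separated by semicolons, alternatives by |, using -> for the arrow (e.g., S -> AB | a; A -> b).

Unit productions: S->W, W->A.
Unit pairs (A ⇒* B via units): (S,A), (S,W), (W,A).
S: inherits non-unit rules of {A, S, W} → AS | SSA | WW | c | cc | i.
A: inherits non-unit rules of {A} → AS | cc.
W: inherits non-unit rules of {A, W} → AS | SSA | c | cc.

S -> c | i | AS | WW | cc | SSA; A -> AS | cc; W -> c | AS | cc | SSA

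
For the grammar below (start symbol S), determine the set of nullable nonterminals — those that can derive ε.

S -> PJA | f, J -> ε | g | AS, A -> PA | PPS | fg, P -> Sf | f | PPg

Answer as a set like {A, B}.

Directly nullable (have an ε-rule): {J}.
Not nullable: A, P, S — each has a terminal in every rule's right-hand side or depends on a non-nullable symbol.

{J}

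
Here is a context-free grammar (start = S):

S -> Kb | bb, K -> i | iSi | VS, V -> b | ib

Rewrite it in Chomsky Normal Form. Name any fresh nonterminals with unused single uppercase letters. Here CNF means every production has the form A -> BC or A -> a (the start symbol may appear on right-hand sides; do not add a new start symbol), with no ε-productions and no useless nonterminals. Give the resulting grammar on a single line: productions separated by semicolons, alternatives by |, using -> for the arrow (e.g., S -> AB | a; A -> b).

S -> BB | KB; A -> i; B -> b; C -> SA; K -> i | AC | VS; V -> b | AB

No ε-productions.
No unit productions to eliminate.
TERM: introduce B -> b, A -> i and substitute in every rule of length ≥2.
BIN: K -> ASA becomes K -> AC, C -> SA.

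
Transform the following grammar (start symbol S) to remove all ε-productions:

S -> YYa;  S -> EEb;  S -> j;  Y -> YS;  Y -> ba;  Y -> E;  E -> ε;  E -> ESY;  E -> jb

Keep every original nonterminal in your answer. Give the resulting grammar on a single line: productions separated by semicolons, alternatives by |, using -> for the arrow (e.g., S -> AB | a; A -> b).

S -> a | b | j | Eb | Ya | EEb | YYa; E -> S | ES | SY | jb | ESY; Y -> E | S | YS | ba

Nullable set: {E, Y}.
S -> EEb: E, E nullable, giving EEb | Eb | b.
S -> YYa: Y, Y nullable, giving YYa | Ya | a.
Drop E -> ε.
E -> ESY: E, Y nullable, giving ES | ESY | S | SY.
Y -> E: E nullable, giving E.
Y -> YS: Y nullable, giving S | YS.
Unchanged (no nullable symbols): S -> j; E -> jb; Y -> ba.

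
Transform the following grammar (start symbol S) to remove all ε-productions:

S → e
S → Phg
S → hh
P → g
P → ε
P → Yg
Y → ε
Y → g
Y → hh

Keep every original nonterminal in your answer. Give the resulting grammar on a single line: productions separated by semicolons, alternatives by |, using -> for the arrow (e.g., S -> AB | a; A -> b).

S -> e | hg | hh | Phg; P -> g | Yg; Y -> g | hh

Nullable set: {P, Y}.
S -> Phg: P nullable, giving Phg | hg.
Drop P -> ε.
P -> Yg: Y nullable, giving Yg | g.
Drop Y -> ε.
Unchanged (no nullable symbols): S -> e; S -> hh; P -> g; Y -> g; Y -> hh.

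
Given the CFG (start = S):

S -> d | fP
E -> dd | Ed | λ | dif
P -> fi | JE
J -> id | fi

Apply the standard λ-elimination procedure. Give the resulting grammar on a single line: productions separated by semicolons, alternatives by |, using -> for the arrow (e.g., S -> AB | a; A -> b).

Nullable set: {E}.
Drop E -> λ.
E -> Ed: E nullable, giving Ed | d.
P -> JE: E nullable, giving J | JE.
Unchanged (no nullable symbols): S -> d; S -> fP; E -> dd; E -> dif; J -> fi; J -> id; P -> fi.

S -> d | fP; E -> d | Ed | dd | dif; J -> fi | id; P -> J | JE | fi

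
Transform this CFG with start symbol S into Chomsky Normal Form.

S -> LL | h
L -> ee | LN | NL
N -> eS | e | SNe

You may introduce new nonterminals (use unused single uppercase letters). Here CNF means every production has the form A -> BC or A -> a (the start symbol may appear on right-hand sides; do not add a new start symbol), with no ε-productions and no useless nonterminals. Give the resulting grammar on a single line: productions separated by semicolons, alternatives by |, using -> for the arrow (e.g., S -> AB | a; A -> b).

S -> h | LL; A -> e; B -> NA; L -> AA | LN | NL; N -> e | AS | SB

No ε-productions.
No unit productions to eliminate.
TERM: introduce A -> e and substitute in every rule of length ≥2.
BIN: N -> SNA becomes N -> SB, B -> NA.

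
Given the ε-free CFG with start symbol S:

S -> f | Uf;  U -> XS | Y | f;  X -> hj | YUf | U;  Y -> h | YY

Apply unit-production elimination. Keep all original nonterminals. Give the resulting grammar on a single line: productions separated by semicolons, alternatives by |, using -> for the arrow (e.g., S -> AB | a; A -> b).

S -> f | Uf; U -> f | h | XS | YY; X -> f | h | XS | YY | hj | YUf; Y -> h | YY

Unit productions: U->Y, X->U.
Unit pairs (A ⇒* B via units): (U,Y), (X,U), (X,Y).
S: inherits non-unit rules of {S} → Uf | f.
U: inherits non-unit rules of {U, Y} → XS | YY | f | h.
X: inherits non-unit rules of {U, X, Y} → XS | YUf | YY | f | h | hj.
Y: inherits non-unit rules of {Y} → YY | h.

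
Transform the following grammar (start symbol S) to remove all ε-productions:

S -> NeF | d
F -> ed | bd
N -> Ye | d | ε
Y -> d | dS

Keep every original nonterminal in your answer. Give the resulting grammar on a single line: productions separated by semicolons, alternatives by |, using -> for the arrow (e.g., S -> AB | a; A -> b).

S -> d | eF | NeF; F -> bd | ed; N -> d | Ye; Y -> d | dS

Nullable set: {N}.
S -> NeF: N nullable, giving NeF | eF.
Drop N -> ε.
Unchanged (no nullable symbols): S -> d; F -> bd; F -> ed; N -> Ye; N -> d; Y -> d; Y -> dS.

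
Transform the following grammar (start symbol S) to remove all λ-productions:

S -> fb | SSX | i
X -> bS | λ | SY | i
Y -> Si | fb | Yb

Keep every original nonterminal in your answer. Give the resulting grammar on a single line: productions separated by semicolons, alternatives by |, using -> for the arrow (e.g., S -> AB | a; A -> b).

Nullable set: {X}.
S -> SSX: X nullable, giving SS | SSX.
Drop X -> λ.
Unchanged (no nullable symbols): S -> fb; S -> i; X -> SY; X -> bS; X -> i; Y -> Si; Y -> Yb; Y -> fb.

S -> i | SS | fb | SSX; X -> i | SY | bS; Y -> Si | Yb | fb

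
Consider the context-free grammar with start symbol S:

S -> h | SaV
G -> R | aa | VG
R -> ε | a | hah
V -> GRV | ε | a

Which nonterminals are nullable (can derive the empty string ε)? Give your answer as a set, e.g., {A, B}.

Directly nullable (have an ε-rule): {R, V}.
G is nullable via G -> R (every symbol on the right is already known nullable).
Not nullable: S — each has a terminal in every rule's right-hand side or depends on a non-nullable symbol.

{G, R, V}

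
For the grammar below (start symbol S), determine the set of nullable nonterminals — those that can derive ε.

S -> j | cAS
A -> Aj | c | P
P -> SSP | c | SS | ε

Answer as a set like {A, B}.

{A, P}

Directly nullable (have an ε-rule): {P}.
A is nullable via A -> P (every symbol on the right is already known nullable).
Not nullable: S — each has a terminal in every rule's right-hand side or depends on a non-nullable symbol.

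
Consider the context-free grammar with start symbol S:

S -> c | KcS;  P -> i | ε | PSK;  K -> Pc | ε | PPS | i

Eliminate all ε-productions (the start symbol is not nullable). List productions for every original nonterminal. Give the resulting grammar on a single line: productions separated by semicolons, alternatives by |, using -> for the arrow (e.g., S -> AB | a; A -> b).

S -> c | cS | KcS; K -> S | c | i | PS | Pc | PPS; P -> S | i | PS | SK | PSK

Nullable set: {K, P}.
S -> KcS: K nullable, giving KcS | cS.
Drop K -> ε.
K -> PPS: P, P nullable, giving PPS | PS | S.
K -> Pc: P nullable, giving Pc | c.
Drop P -> ε.
P -> PSK: P, K nullable, giving PS | PSK | S | SK.
Unchanged (no nullable symbols): S -> c; K -> i; P -> i.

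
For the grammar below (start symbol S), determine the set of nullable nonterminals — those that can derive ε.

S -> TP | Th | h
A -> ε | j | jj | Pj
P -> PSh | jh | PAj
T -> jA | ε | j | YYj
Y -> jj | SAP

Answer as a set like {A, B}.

Directly nullable (have an ε-rule): {A, T}.
Not nullable: P, S, Y — each has a terminal in every rule's right-hand side or depends on a non-nullable symbol.

{A, T}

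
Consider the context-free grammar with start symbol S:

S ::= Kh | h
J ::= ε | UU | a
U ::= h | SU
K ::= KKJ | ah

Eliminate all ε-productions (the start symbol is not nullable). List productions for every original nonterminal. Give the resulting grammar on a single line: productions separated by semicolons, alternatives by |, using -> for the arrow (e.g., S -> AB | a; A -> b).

Nullable set: {J}.
Drop J -> ε.
K -> KKJ: J nullable, giving KK | KKJ.
Unchanged (no nullable symbols): S -> Kh; S -> h; J -> UU; J -> a; K -> ah; U -> SU; U -> h.

S -> h | Kh; J -> a | UU; K -> KK | ah | KKJ; U -> h | SU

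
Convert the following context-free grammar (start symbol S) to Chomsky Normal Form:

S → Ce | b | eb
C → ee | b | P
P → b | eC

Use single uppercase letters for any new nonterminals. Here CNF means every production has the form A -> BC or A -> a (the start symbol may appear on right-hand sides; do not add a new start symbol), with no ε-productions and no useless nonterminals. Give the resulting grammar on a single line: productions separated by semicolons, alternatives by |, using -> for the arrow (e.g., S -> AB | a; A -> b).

No ε-productions.
After unit-elimination: S -> b | Ce | eb; C -> b | eC | ee; P -> b | eC.
TERM: introduce B -> b, A -> e and substitute in every rule of length ≥2.
Drop unreachable/unproductive: P.

S -> b | AB | CA; A -> e; B -> b; C -> b | AA | AC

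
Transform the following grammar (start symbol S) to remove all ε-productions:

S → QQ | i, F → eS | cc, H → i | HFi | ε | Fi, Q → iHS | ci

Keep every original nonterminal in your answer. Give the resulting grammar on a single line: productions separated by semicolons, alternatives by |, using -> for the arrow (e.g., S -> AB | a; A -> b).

S -> i | QQ; F -> cc | eS; H -> i | Fi | HFi; Q -> ci | iS | iHS

Nullable set: {H}.
Drop H -> ε.
H -> HFi: H nullable, giving Fi | HFi.
Q -> iHS: H nullable, giving iHS | iS.
Unchanged (no nullable symbols): S -> QQ; S -> i; F -> cc; F -> eS; H -> Fi; H -> i; Q -> ci.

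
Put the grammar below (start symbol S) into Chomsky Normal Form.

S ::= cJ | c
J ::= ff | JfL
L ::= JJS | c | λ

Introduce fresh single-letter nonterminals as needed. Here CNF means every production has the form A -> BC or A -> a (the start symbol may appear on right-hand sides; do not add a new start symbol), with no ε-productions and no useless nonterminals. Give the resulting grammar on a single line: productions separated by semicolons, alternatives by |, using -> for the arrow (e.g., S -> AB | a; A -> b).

Nullable: {L}; after ε-elimination: S -> c | cJ; J -> Jf | ff | JfL; L -> c | JJS.
No unit productions to eliminate.
TERM: introduce B -> c, A -> f and substitute in every rule of length ≥2.
BIN: J -> JAL becomes J -> JC, C -> AL; L -> JJS becomes L -> JD, D -> JS.

S -> c | BJ; A -> f; B -> c; C -> AL; D -> JS; J -> AA | JA | JC; L -> c | JD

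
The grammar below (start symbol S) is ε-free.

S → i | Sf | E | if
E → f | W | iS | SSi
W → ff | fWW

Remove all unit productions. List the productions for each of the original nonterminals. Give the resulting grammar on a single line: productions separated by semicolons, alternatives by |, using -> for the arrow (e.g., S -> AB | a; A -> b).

Unit productions: E->W, S->E.
Unit pairs (A ⇒* B via units): (E,W), (S,E), (S,W).
S: inherits non-unit rules of {E, S, W} → SSi | Sf | f | fWW | ff | i | iS | if.
E: inherits non-unit rules of {E, W} → SSi | f | fWW | ff | iS.
W: inherits non-unit rules of {W} → fWW | ff.

S -> f | i | Sf | ff | iS | if | SSi | fWW; E -> f | ff | iS | SSi | fWW; W -> ff | fWW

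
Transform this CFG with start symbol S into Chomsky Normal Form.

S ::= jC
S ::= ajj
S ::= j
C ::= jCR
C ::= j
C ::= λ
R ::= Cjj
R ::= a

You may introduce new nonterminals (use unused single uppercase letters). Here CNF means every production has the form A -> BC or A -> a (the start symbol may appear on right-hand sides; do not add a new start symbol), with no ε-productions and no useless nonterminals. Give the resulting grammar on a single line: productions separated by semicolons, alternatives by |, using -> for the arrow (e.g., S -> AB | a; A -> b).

Nullable: {C}; after ε-elimination: S -> j | jC | ajj; C -> j | jR | jCR; R -> a | jj | Cjj.
No unit productions to eliminate.
TERM: introduce B -> a, A -> j and substitute in every rule of length ≥2.
BIN: C -> ACR becomes C -> AD, D -> CR; R -> CAA becomes R -> CE, E -> AA; S -> BAA becomes S -> BF, F -> AA.

S -> j | AC | BF; A -> j; B -> a; C -> j | AD | AR; D -> CR; E -> AA; F -> AA; R -> a | AA | CE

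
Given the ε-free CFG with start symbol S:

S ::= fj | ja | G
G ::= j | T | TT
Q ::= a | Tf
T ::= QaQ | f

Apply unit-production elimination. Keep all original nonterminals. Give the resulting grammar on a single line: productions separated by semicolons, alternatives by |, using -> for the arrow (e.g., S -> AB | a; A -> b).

S -> f | j | TT | fj | ja | QaQ; G -> f | j | TT | QaQ; Q -> a | Tf; T -> f | QaQ

Unit productions: G->T, S->G.
Unit pairs (A ⇒* B via units): (G,T), (S,G), (S,T).
S: inherits non-unit rules of {G, S, T} → QaQ | TT | f | fj | j | ja.
G: inherits non-unit rules of {G, T} → QaQ | TT | f | j.
Q: inherits non-unit rules of {Q} → Tf | a.
T: inherits non-unit rules of {T} → QaQ | f.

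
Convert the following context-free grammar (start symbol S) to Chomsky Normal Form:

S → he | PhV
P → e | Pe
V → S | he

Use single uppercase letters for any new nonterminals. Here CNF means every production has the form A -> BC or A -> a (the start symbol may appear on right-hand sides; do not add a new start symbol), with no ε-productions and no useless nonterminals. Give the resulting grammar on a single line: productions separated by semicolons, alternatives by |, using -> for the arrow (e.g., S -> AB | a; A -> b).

S -> BA | PC; A -> e; B -> h; C -> BV; D -> BV; P -> e | PA; V -> BA | PD

No ε-productions.
After unit-elimination: S -> he | PhV; P -> e | Pe; V -> he | PhV.
TERM: introduce A -> e, B -> h and substitute in every rule of length ≥2.
BIN: S -> PBV becomes S -> PC, C -> BV; V -> PBV becomes V -> PD, D -> BV.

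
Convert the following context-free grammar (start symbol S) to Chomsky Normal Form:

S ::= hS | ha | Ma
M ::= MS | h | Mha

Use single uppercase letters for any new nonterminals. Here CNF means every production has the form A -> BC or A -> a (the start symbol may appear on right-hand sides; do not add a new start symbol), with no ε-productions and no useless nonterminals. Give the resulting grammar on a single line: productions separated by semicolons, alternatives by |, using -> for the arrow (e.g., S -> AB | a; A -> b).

S -> AB | AS | MB; A -> h; B -> a; C -> AB; M -> h | MC | MS

No ε-productions.
No unit productions to eliminate.
TERM: introduce B -> a, A -> h and substitute in every rule of length ≥2.
BIN: M -> MAB becomes M -> MC, C -> AB.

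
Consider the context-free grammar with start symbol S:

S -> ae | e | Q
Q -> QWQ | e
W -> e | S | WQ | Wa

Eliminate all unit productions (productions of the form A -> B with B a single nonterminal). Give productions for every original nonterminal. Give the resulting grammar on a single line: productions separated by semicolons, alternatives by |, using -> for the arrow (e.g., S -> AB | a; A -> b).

Unit productions: S->Q, W->S.
Unit pairs (A ⇒* B via units): (S,Q), (W,Q), (W,S).
S: inherits non-unit rules of {Q, S} → QWQ | ae | e.
Q: inherits non-unit rules of {Q} → QWQ | e.
W: inherits non-unit rules of {Q, S, W} → QWQ | WQ | Wa | ae | e.

S -> e | ae | QWQ; Q -> e | QWQ; W -> e | WQ | Wa | ae | QWQ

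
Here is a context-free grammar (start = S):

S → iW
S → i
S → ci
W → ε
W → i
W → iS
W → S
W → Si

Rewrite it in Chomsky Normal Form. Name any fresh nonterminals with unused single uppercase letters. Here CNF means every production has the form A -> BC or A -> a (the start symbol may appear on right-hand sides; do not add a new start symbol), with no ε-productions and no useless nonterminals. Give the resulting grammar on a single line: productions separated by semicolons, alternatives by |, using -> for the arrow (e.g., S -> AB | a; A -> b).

Nullable: {W}; after ε-elimination: S -> i | ci | iW; W -> S | i | Si | iS.
After unit-elimination: S -> i | ci | iW; W -> i | Si | ci | iS | iW.
TERM: introduce A -> c, B -> i and substitute in every rule of length ≥2.

S -> i | AB | BW; A -> c; B -> i; W -> i | AB | BS | BW | SB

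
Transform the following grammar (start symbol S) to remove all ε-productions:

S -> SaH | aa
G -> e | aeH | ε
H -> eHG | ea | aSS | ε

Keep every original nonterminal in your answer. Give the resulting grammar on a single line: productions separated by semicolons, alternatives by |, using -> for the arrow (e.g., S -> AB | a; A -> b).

Nullable set: {G, H}.
S -> SaH: H nullable, giving Sa | SaH.
Drop G -> ε.
G -> aeH: H nullable, giving ae | aeH.
Drop H -> ε.
H -> eHG: H, G nullable, giving e | eG | eH | eHG.
Unchanged (no nullable symbols): S -> aa; G -> e; H -> aSS; H -> ea.

S -> Sa | aa | SaH; G -> e | ae | aeH; H -> e | eG | eH | ea | aSS | eHG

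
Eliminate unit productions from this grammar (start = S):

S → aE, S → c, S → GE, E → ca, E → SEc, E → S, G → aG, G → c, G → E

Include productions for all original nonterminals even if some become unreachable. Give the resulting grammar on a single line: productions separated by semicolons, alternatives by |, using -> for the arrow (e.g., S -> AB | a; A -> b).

S -> c | GE | aE; E -> c | GE | aE | ca | SEc; G -> c | GE | aE | aG | ca | SEc

Unit productions: E->S, G->E.
Unit pairs (A ⇒* B via units): (E,S), (G,E), (G,S).
S: inherits non-unit rules of {S} → GE | aE | c.
E: inherits non-unit rules of {E, S} → GE | SEc | aE | c | ca.
G: inherits non-unit rules of {E, G, S} → GE | SEc | aE | aG | c | ca.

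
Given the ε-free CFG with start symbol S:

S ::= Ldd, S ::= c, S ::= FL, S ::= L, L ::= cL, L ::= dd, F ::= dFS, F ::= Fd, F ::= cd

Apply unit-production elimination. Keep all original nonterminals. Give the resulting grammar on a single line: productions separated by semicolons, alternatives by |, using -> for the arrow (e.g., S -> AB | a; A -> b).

S -> c | FL | cL | dd | Ldd; F -> Fd | cd | dFS; L -> cL | dd

Unit productions: S->L.
Unit pairs (A ⇒* B via units): (S,L).
S: inherits non-unit rules of {L, S} → FL | Ldd | c | cL | dd.
F: inherits non-unit rules of {F} → Fd | cd | dFS.
L: inherits non-unit rules of {L} → cL | dd.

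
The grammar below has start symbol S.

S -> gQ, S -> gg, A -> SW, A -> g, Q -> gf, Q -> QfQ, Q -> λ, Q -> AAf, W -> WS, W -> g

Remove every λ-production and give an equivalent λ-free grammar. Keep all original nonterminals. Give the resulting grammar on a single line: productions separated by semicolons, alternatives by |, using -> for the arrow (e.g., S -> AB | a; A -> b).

Nullable set: {Q}.
S -> gQ: Q nullable, giving g | gQ.
Drop Q -> λ.
Q -> QfQ: Q, Q nullable, giving Qf | QfQ | f | fQ.
Unchanged (no nullable symbols): S -> gg; A -> SW; A -> g; Q -> AAf; Q -> gf; W -> WS; W -> g.

S -> g | gQ | gg; A -> g | SW; Q -> f | Qf | fQ | gf | AAf | QfQ; W -> g | WS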